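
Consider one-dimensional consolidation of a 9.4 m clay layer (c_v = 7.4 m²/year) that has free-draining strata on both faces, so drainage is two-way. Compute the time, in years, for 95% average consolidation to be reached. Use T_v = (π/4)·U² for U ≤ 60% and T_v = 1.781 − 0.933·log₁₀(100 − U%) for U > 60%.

t ≈ 3.37 years

Drainage path length: H_d = H/2 = 4.7 m (double drainage).
U > 60%: T_v = 1.781 − 0.933·log₁₀(100 − 95) = 1.1289.
t = T_v·H_d²/c_v = 1.1289×4.7²/7.4 = 3.37 years.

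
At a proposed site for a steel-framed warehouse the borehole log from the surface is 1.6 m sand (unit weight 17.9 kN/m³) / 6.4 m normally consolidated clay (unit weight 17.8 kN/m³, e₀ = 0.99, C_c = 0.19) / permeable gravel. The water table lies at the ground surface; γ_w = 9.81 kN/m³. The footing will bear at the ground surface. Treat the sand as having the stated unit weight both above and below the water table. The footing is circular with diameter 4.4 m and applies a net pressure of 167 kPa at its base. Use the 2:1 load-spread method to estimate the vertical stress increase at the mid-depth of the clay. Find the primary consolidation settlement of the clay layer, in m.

S_c ≈ 0.183 m

Mid-depth of clay below the ground surface: z = 1.6 + 6.4/2 = 4.8 m.
Total vertical stress at mid-clay: σ_v = 17.9×1.6 + 17.8×3.2 = 85.6 kPa.
Pore pressure: u = 9.81×(4.8 − 0) = 47.088 kPa.
Initial effective stress: σ'_0 = σ_v − u = 85.6 − 47.088 = 38.512 kPa.
Stress increase at mid-clay by the 2:1 spreading method:
Δσ ≈ qD²/(D+z)² = 167×4.4²/(4.4+4.8)² = 38.198 kPa
Final effective stress: σ'_f = σ'_0 + Δσ = 38.512 + 38.198 = 76.71 kPa.
Normally consolidated clay, so the full stress increment lies on the virgin compression line:
S_c = C_c·H/(1+e₀)·log₁₀(σ'_f/σ'_0) = 0.19×6.4/(1+0.99)×log₁₀(76.71/38.512)
    = 0.61106 × 0.29926 = 0.1829 m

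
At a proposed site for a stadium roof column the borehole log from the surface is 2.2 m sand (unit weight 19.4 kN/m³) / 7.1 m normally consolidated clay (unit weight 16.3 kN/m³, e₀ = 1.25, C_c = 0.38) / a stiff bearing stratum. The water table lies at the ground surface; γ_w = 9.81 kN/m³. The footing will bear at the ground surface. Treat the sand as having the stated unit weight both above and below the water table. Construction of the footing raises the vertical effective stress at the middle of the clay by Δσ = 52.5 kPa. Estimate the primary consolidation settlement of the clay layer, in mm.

Mid-depth of clay below the ground surface: z = 2.2 + 7.1/2 = 5.75 m.
Total vertical stress at mid-clay: σ_v = 19.4×2.2 + 16.3×3.55 = 100.55 kPa.
Pore pressure: u = 9.81×(5.75 − 0) = 56.408 kPa.
Initial effective stress: σ'_0 = σ_v − u = 100.55 − 56.408 = 44.142 kPa.
Final effective stress: σ'_f = σ'_0 + Δσ = 44.142 + 52.5 = 96.642 kPa.
Normally consolidated clay, so the full stress increment lies on the virgin compression line:
S_c = C_c·H/(1+e₀)·log₁₀(σ'_f/σ'_0) = 0.38×7.1/(1+1.25)×log₁₀(96.642/44.142)
    = 1.1991 × 0.34031 = 0.4081 m

S_c ≈ 408 mm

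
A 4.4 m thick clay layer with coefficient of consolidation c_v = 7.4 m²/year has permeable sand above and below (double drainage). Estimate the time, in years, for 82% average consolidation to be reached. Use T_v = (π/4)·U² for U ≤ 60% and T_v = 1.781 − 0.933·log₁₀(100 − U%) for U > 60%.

Drainage path length: H_d = H/2 = 2.2 m (double drainage).
U > 60%: T_v = 1.781 − 0.933·log₁₀(100 − 82) = 0.60983.
t = T_v·H_d²/c_v = 0.60983×2.2²/7.4 = 0.3989 years.

t ≈ 0.399 years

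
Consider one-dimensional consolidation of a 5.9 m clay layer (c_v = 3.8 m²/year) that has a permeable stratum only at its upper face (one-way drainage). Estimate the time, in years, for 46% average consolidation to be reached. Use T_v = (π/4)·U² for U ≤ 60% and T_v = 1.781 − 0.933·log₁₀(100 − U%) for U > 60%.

t ≈ 1.52 years

Drainage path length: H_d = H = 5.9 m (single drainage).
U ≤ 60%: T_v = (π/4)·U² = (π/4)×0.46² = 0.16619.
t = T_v·H_d²/c_v = 0.16619×5.9²/3.8 = 1.522 years.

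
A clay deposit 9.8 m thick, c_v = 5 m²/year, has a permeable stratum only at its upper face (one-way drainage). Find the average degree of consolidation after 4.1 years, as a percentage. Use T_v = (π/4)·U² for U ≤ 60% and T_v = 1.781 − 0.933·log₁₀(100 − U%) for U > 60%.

U ≈ 52.1 %

Drainage path length: H_d = H = 9.8 m (single drainage).
T_v = c_v·t/H_d² = 5×4.1/9.8² = 0.21345.
T_v = 0.21345 corresponds to the U ≤ 60% branch:
U = √(4T_v/π) = 0.5213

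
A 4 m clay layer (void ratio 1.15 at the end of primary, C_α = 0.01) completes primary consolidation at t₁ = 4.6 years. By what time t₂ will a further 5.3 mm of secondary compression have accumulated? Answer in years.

S_s = C_α·H/(1+e_p)·log₁₀(t₂/t₁) ⇒ log₁₀(t₂/t₁) = S_s·(1+e_p)/(C_α·H).
log₁₀(t₂/t₁) = 0.0053 × (1+1.15) / (0.01×4) = 0.2849
t₂ = t₁ × 10^0.2849 = 4.6 × 1.927 = 8.864 years

t₂ ≈ 8.86 years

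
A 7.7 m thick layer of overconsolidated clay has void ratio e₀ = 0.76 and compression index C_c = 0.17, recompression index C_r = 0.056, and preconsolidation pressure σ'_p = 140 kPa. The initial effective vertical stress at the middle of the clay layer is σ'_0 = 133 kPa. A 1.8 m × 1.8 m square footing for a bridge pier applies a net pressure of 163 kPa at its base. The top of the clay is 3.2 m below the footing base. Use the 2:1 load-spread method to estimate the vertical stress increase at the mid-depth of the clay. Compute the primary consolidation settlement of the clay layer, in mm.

Mid-depth of clay below the footing base: z = 3.2 + 7.7/2 = 7.05 m.
Stress increase at mid-clay by the 2:1 spreading method:
Δσ = qBL/((B+z)(L+z)) = 163×1.8×1.8/((1.8+7.05)(1.8+7.05)) = 6.7429 kPa
Final effective stress: σ'_f = 133 + 6.7429 = 139.74 kPa.
σ'_f = 139.74 ≤ σ'_p = 140 kPa, so the clay remains overconsolidated and only the recompression index applies:
S_c = C_r·H/(1+e₀)·log₁₀(σ'_f/σ'_0) = 0.056×7.7/1.76×log₁₀(139.74/133)
    = 0.245 × 0.021469 = 0.00526 m

S_c ≈ 5.26 mm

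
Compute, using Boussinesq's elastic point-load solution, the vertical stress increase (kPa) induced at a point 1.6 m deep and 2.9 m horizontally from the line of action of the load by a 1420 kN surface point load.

Boussinesq vertical stress below a point load on an elastic half-space:
Δσ_z = 3P/(2πz²) · [1 + (r/z)²]^(−5/2)
r/z = 2.9/1.6 = 1.8125; [1+(r/z)²]^(−5/2) = 0.026308.
Δσ_z = 3×1420/(2π×1.6²) × 0.026308 = 264.84 × 0.026308 = 6.967 kPa

Δσ_z ≈ 6.97 kPa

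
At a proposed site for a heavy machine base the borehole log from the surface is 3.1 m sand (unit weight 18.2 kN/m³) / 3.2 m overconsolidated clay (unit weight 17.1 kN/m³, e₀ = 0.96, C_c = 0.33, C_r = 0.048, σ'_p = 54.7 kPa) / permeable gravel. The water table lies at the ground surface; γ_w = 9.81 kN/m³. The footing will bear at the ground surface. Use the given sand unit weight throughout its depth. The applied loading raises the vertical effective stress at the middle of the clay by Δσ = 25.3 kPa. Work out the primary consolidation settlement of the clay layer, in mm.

S_c ≈ 45.6 mm

Mid-depth of clay below the ground surface: z = 3.1 + 3.2/2 = 4.7 m.
Total vertical stress at mid-clay: σ_v = 18.2×3.1 + 17.1×1.6 = 83.78 kPa.
Pore pressure: u = 9.81×(4.7 − 0) = 46.107 kPa.
Initial effective stress: σ'_0 = σ_v − u = 83.78 − 46.107 = 37.673 kPa.
Final effective stress: σ'_f = 37.673 + 25.3 = 62.973 kPa.
σ'_f = 62.973 > σ'_p = 54.7 kPa, so the stress path crosses the preconsolidation pressure — recompression up to σ'_p, then virgin compression beyond:
S_c = H/(1+e₀)·[C_r·log₁₀(σ'_p/σ'_0) + C_c·log₁₀(σ'_f/σ'_p)]
    = 3.2/1.96 × [0.048×log₁₀(54.7/37.673) + 0.33×log₁₀(62.973/54.7)]
    = 1.6327 × [0.0077739 + 0.020185] = 0.04565 m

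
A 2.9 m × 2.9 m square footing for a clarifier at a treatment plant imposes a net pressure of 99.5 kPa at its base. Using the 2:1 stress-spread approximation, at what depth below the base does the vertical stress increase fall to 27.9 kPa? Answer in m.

2:1 spreading — at depth z the loaded area has grown by z in each plan dimension:
qB²/(B+z)² = Δσ_z ⇒ z = B(√(q/Δσ_z) − 1) = 2.9×(√(99.5/27.9) − 1) = 2.577 m

z ≈ 2.58 m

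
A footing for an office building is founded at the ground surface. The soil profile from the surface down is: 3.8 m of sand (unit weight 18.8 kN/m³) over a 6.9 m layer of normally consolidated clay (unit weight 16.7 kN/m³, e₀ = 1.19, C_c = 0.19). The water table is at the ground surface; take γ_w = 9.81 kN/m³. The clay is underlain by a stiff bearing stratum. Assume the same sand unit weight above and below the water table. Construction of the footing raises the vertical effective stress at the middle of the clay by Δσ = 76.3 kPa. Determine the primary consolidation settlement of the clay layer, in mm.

Mid-depth of clay below the ground surface: z = 3.8 + 6.9/2 = 7.25 m.
Total vertical stress at mid-clay: σ_v = 18.8×3.8 + 16.7×3.45 = 129.06 kPa.
Pore pressure: u = 9.81×(7.25 − 0) = 71.123 kPa.
Initial effective stress: σ'_0 = σ_v − u = 129.06 − 71.123 = 57.937 kPa.
Final effective stress: σ'_f = σ'_0 + Δσ = 57.937 + 76.3 = 134.24 kPa.
Normally consolidated clay, so the full stress increment lies on the virgin compression line:
S_c = C_c·H/(1+e₀)·log₁₀(σ'_f/σ'_0) = 0.19×6.9/(1+1.19)×log₁₀(134.24/57.937)
    = 0.59863 × 0.36493 = 0.2185 m

S_c ≈ 218 mm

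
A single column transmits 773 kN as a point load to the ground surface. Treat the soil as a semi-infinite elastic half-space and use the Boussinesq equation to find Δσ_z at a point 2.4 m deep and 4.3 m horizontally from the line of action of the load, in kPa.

Δσ_z ≈ 1.76 kPa

Boussinesq vertical stress below a point load on an elastic half-space:
Δσ_z = 3P/(2πz²) · [1 + (r/z)²]^(−5/2)
r/z = 4.3/2.4 = 1.7917; [1+(r/z)²]^(−5/2) = 0.027496.
Δσ_z = 3×773/(2π×2.4²) × 0.027496 = 64.076 × 0.027496 = 1.762 kPa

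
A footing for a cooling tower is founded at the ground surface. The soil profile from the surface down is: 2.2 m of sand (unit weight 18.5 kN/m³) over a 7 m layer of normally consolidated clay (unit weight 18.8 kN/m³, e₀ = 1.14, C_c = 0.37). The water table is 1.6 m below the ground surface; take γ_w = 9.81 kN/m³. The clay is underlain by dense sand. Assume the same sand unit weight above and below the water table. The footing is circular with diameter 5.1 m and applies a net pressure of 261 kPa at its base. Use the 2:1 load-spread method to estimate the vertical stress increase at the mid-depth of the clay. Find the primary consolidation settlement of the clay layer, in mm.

S_c ≈ 331 mm

Mid-depth of clay below the ground surface: z = 2.2 + 7/2 = 5.7 m.
Total vertical stress at mid-clay: σ_v = 18.5×2.2 + 18.8×3.5 = 106.5 kPa.
Pore pressure: u = 9.81×(5.7 − 1.6) = 40.221 kPa.
Initial effective stress: σ'_0 = σ_v − u = 106.5 − 40.221 = 66.279 kPa.
Stress increase at mid-clay by the 2:1 spreading method:
Δσ ≈ qD²/(D+z)² = 261×5.1²/(5.1+5.7)² = 58.201 kPa
Final effective stress: σ'_f = σ'_0 + Δσ = 66.279 + 58.201 = 124.48 kPa.
Normally consolidated clay, so the full stress increment lies on the virgin compression line:
S_c = C_c·H/(1+e₀)·log₁₀(σ'_f/σ'_0) = 0.37×7/(1+1.14)×log₁₀(124.48/66.279)
    = 1.2103 × 0.27372 = 0.3313 m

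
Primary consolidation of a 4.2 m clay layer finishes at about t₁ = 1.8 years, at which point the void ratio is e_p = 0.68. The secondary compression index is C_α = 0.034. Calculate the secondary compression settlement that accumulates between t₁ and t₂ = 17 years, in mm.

S_s ≈ 82.9 mm

Secondary compression: S_s = C_α·H/(1+e_p)·log₁₀(t₂/t₁)
S_s = 0.034×4.2/(1+0.68)×log₁₀(17/1.8)
    = 0.085 × 0.9752 = 0.08289 m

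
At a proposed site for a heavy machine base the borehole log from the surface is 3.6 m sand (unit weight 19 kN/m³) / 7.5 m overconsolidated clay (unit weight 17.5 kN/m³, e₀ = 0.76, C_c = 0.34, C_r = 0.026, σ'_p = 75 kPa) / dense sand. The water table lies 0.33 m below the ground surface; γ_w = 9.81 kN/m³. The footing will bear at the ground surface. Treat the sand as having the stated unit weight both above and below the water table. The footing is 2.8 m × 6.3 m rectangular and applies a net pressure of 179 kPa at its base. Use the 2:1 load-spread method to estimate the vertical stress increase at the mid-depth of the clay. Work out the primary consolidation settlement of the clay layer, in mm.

Mid-depth of clay below the ground surface: z = 3.6 + 7.5/2 = 7.35 m.
Total vertical stress at mid-clay: σ_v = 19×3.6 + 17.5×3.75 = 134.03 kPa.
Pore pressure: u = 9.81×(7.35 − 0.33) = 68.866 kPa.
Initial effective stress: σ'_0 = σ_v − u = 134.03 − 68.866 = 65.164 kPa.
Stress increase at mid-clay by the 2:1 spreading method:
Δσ = qBL/((B+z)(L+z)) = 179×2.8×6.3/((2.8+7.35)(6.3+7.35)) = 22.79 kPa
Final effective stress: σ'_f = 65.164 + 22.79 = 87.954 kPa.
σ'_f = 87.954 > σ'_p = 75 kPa, so the stress path crosses the preconsolidation pressure — recompression up to σ'_p, then virgin compression beyond:
S_c = H/(1+e₀)·[C_r·log₁₀(σ'_p/σ'_0) + C_c·log₁₀(σ'_f/σ'_p)]
    = 7.5/1.76 × [0.026×log₁₀(75/65.164) + 0.34×log₁₀(87.954/75)]
    = 4.2614 × [0.0015874 + 0.023526] = 0.107 m

S_c ≈ 107 mm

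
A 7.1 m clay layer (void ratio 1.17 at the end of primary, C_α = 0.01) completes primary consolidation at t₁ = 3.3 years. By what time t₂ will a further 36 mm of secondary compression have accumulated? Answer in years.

t₂ ≈ 41.6 years

S_s = C_α·H/(1+e_p)·log₁₀(t₂/t₁) ⇒ log₁₀(t₂/t₁) = S_s·(1+e_p)/(C_α·H).
log₁₀(t₂/t₁) = 0.036 × (1+1.17) / (0.01×7.1) = 1.1
t₂ = t₁ × 10^1.1 = 3.3 × 12.6 = 41.57 years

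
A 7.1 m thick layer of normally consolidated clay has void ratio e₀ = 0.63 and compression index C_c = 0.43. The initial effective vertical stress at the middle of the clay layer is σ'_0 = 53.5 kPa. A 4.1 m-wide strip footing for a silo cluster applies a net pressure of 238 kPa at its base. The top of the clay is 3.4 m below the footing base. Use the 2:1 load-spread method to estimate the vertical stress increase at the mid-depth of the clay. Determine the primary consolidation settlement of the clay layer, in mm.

S_c ≈ 793 mm

Mid-depth of clay below the footing base: z = 3.4 + 7.1/2 = 6.95 m.
Stress increase at mid-clay by the 2:1 spreading method:
Δσ = qB/(B+z) = 238×4.1/(4.1+6.95) = 88.308 kPa
Final effective stress: σ'_f = σ'_0 + Δσ = 53.5 + 88.308 = 141.81 kPa.
Normally consolidated clay, so the full stress increment lies on the virgin compression line:
S_c = C_c·H/(1+e₀)·log₁₀(σ'_f/σ'_0) = 0.43×7.1/(1+0.63)×log₁₀(141.81/53.5)
    = 1.873 × 0.42335 = 0.7929 m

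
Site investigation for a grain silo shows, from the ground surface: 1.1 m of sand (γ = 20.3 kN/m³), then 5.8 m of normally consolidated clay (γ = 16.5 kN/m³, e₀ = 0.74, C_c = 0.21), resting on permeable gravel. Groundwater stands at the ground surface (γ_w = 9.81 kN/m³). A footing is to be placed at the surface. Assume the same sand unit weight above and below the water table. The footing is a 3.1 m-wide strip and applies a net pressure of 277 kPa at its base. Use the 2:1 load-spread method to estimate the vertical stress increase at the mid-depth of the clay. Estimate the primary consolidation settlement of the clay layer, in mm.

Mid-depth of clay below the ground surface: z = 1.1 + 5.8/2 = 4 m.
Total vertical stress at mid-clay: σ_v = 20.3×1.1 + 16.5×2.9 = 70.18 kPa.
Pore pressure: u = 9.81×(4 − 0) = 39.24 kPa.
Initial effective stress: σ'_0 = σ_v − u = 70.18 − 39.24 = 30.94 kPa.
Stress increase at mid-clay by the 2:1 spreading method:
Δσ = qB/(B+z) = 277×3.1/(3.1+4) = 120.94 kPa
Final effective stress: σ'_f = σ'_0 + Δσ = 30.94 + 120.94 = 151.88 kPa.
Normally consolidated clay, so the full stress increment lies on the virgin compression line:
S_c = C_c·H/(1+e₀)·log₁₀(σ'_f/σ'_0) = 0.21×5.8/(1+0.74)×log₁₀(151.88/30.94)
    = 0.7 × 0.69098 = 0.4837 m

S_c ≈ 484 mm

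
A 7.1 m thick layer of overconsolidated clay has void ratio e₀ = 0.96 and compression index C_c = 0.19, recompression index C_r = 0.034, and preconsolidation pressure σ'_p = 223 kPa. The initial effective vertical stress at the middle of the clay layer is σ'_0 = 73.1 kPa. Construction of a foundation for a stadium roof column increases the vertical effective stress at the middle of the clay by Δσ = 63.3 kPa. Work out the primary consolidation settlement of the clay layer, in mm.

S_c ≈ 33.4 mm

Final effective stress: σ'_f = 73.1 + 63.3 = 136.4 kPa.
σ'_f = 136.4 ≤ σ'_p = 223 kPa, so the clay remains overconsolidated and only the recompression index applies:
S_c = C_r·H/(1+e₀)·log₁₀(σ'_f/σ'_0) = 0.034×7.1/1.96×log₁₀(136.4/73.1)
    = 0.12316 × 0.2709 = 0.03336 m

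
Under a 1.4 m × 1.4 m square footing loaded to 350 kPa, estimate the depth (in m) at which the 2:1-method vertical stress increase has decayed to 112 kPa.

2:1 spreading — at depth z the loaded area has grown by z in each plan dimension:
qB²/(B+z)² = Δσ_z ⇒ z = B(√(q/Δσ_z) − 1) = 1.4×(√(350/112) − 1) = 1.075 m

z ≈ 1.07 m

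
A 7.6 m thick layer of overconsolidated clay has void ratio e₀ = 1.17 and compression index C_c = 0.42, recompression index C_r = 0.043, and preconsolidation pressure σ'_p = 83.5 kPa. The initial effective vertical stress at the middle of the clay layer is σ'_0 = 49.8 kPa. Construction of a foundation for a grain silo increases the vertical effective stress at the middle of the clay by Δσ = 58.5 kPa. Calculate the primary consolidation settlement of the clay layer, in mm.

Final effective stress: σ'_f = 49.8 + 58.5 = 108.3 kPa.
σ'_f = 108.3 > σ'_p = 83.5 kPa, so the stress path crosses the preconsolidation pressure — recompression up to σ'_p, then virgin compression beyond:
S_c = H/(1+e₀)·[C_r·log₁₀(σ'_p/σ'_0) + C_c·log₁₀(σ'_f/σ'_p)]
    = 7.6/2.17 × [0.043×log₁₀(83.5/49.8) + 0.42×log₁₀(108.3/83.5)]
    = 3.5023 × [0.0096517 + 0.047436] = 0.1999 m

S_c ≈ 200 mm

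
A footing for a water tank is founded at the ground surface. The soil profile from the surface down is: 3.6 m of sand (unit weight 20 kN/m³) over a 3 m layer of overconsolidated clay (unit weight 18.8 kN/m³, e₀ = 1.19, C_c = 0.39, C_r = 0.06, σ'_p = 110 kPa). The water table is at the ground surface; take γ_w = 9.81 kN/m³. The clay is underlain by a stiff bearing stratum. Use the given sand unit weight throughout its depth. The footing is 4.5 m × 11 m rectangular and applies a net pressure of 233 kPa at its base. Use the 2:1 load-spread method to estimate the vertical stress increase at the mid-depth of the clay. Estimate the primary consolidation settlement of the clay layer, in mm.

Mid-depth of clay below the ground surface: z = 3.6 + 3/2 = 5.1 m.
Total vertical stress at mid-clay: σ_v = 20×3.6 + 18.8×1.5 = 100.2 kPa.
Pore pressure: u = 9.81×(5.1 − 0) = 50.031 kPa.
Initial effective stress: σ'_0 = σ_v − u = 100.2 − 50.031 = 50.169 kPa.
Stress increase at mid-clay by the 2:1 spreading method:
Δσ = qBL/((B+z)(L+z)) = 233×4.5×11/((4.5+5.1)(11+5.1)) = 74.622 kPa
Final effective stress: σ'_f = 50.169 + 74.622 = 124.79 kPa.
σ'_f = 124.79 > σ'_p = 110 kPa, so the stress path crosses the preconsolidation pressure — recompression up to σ'_p, then virgin compression beyond:
S_c = H/(1+e₀)·[C_r·log₁₀(σ'_p/σ'_0) + C_c·log₁₀(σ'_f/σ'_p)]
    = 3/2.19 × [0.06×log₁₀(110/50.169) + 0.39×log₁₀(124.79/110)]
    = 1.3699 × [0.020457 + 0.021367] = 0.05729 m

S_c ≈ 57.3 mm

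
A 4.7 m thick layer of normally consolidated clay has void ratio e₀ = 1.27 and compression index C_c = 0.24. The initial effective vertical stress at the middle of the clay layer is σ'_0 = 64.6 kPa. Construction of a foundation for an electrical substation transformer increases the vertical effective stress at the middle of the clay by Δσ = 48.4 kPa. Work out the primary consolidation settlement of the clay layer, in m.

S_c ≈ 0.121 m

Final effective stress: σ'_f = σ'_0 + Δσ = 64.6 + 48.4 = 113 kPa.
Normally consolidated clay, so the full stress increment lies on the virgin compression line:
S_c = C_c·H/(1+e₀)·log₁₀(σ'_f/σ'_0) = 0.24×4.7/(1+1.27)×log₁₀(113/64.6)
    = 0.49692 × 0.24285 = 0.1207 m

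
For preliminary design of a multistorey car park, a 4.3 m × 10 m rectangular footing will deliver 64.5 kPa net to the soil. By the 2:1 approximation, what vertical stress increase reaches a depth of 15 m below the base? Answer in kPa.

By the 2:1 method the load spreads at 1 horizontal : 2 vertical, so at depth z the loaded area has grown by z in each plan dimension:
Δσ = qBL/((B+z)(L+z)) = 64.5×4.3×10/((4.3+15)(10+15)) = 5.7482 kPa

Δσ_z ≈ 5.75 kPa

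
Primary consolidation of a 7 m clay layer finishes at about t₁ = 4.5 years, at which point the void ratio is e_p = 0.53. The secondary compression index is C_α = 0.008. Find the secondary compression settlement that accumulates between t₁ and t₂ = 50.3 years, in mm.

S_s ≈ 38.4 mm

Secondary compression: S_s = C_α·H/(1+e_p)·log₁₀(t₂/t₁)
S_s = 0.008×7/(1+0.53)×log₁₀(50.3/4.5)
    = 0.0366 × 1.048 = 0.03837 m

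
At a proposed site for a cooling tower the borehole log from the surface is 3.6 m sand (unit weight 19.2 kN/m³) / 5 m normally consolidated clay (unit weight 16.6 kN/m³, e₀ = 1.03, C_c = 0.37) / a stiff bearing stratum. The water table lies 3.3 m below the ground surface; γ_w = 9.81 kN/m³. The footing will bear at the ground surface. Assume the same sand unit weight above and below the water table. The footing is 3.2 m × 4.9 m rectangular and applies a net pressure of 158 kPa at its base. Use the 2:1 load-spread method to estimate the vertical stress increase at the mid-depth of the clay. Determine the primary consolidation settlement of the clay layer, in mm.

Mid-depth of clay below the ground surface: z = 3.6 + 5/2 = 6.1 m.
Total vertical stress at mid-clay: σ_v = 19.2×3.6 + 16.6×2.5 = 110.62 kPa.
Pore pressure: u = 9.81×(6.1 − 3.3) = 27.468 kPa.
Initial effective stress: σ'_0 = σ_v − u = 110.62 − 27.468 = 83.152 kPa.
Stress increase at mid-clay by the 2:1 spreading method:
Δσ = qBL/((B+z)(L+z)) = 158×3.2×4.9/((3.2+6.1)(4.9+6.1)) = 24.217 kPa
Final effective stress: σ'_f = σ'_0 + Δσ = 83.152 + 24.217 = 107.37 kPa.
Normally consolidated clay, so the full stress increment lies on the virgin compression line:
S_c = C_c·H/(1+e₀)·log₁₀(σ'_f/σ'_0) = 0.37×5/(1+1.03)×log₁₀(107.37/83.152)
    = 0.91133 × 0.11101 = 0.1012 m

S_c ≈ 101 mm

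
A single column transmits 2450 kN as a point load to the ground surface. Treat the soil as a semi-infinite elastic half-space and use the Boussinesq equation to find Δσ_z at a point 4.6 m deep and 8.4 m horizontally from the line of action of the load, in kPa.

Boussinesq vertical stress below a point load on an elastic half-space:
Δσ_z = 3P/(2πz²) · [1 + (r/z)²]^(−5/2)
r/z = 8.4/4.6 = 1.8261; [1+(r/z)²]^(−5/2) = 0.025564.
Δσ_z = 3×2450/(2π×4.6²) × 0.025564 = 55.283 × 0.025564 = 1.413 kPa

Δσ_z ≈ 1.41 kPa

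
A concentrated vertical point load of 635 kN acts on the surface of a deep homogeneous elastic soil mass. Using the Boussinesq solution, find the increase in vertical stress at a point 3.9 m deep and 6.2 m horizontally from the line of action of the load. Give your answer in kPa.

Δσ_z ≈ 0.853 kPa

Boussinesq vertical stress below a point load on an elastic half-space:
Δσ_z = 3P/(2πz²) · [1 + (r/z)²]^(−5/2)
r/z = 6.2/3.9 = 1.5897; [1+(r/z)²]^(−5/2) = 0.042796.
Δσ_z = 3×635/(2π×3.9²) × 0.042796 = 19.934 × 0.042796 = 0.8531 kPa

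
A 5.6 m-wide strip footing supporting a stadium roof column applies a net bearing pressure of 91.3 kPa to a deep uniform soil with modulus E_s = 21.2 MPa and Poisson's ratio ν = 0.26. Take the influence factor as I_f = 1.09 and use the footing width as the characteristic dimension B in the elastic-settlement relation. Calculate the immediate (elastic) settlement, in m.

S_e ≈ 0.0245 m

Immediate (elastic) settlement: S_e = q·B·(1−ν²)/E_s · I_f.
E_s = 21.2 MPa = 21200 kPa.
S_e = 91.3 × 5.6 × (1 − 0.26²) / 21200 × 1.09
    = 91.3 × 5.6 × 0.9324 / 21200 × 1.09
    = 0.02451 m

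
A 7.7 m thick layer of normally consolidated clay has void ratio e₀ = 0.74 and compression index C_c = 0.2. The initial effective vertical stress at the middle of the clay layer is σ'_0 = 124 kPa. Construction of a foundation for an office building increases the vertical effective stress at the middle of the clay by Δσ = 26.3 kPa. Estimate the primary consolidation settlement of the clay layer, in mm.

S_c ≈ 73.9 mm

Final effective stress: σ'_f = σ'_0 + Δσ = 124 + 26.3 = 150.3 kPa.
Normally consolidated clay, so the full stress increment lies on the virgin compression line:
S_c = C_c·H/(1+e₀)·log₁₀(σ'_f/σ'_0) = 0.2×7.7/(1+0.74)×log₁₀(150.3/124)
    = 0.88506 × 0.083537 = 0.07394 m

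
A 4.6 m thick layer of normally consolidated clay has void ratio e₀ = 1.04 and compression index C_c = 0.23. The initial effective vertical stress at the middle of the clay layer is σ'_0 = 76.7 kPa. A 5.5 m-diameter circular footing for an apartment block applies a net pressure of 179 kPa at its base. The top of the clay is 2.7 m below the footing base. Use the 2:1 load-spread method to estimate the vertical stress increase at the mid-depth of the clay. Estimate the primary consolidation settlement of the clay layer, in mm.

Mid-depth of clay below the footing base: z = 2.7 + 4.6/2 = 5 m.
Stress increase at mid-clay by the 2:1 spreading method:
Δσ ≈ qD²/(D+z)² = 179×5.5²/(5.5+5)² = 49.113 kPa
Final effective stress: σ'_f = σ'_0 + Δσ = 76.7 + 49.113 = 125.81 kPa.
Normally consolidated clay, so the full stress increment lies on the virgin compression line:
S_c = C_c·H/(1+e₀)·log₁₀(σ'_f/σ'_0) = 0.23×4.6/(1+1.04)×log₁₀(125.81/76.7)
    = 0.51863 × 0.21492 = 0.1115 m

S_c ≈ 111 mm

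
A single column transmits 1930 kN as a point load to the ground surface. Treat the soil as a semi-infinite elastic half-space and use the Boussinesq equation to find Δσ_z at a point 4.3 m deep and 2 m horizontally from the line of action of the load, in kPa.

Boussinesq vertical stress below a point load on an elastic half-space:
Δσ_z = 3P/(2πz²) · [1 + (r/z)²]^(−5/2)
r/z = 2/4.3 = 0.46512; [1+(r/z)²]^(−5/2) = 0.61287.
Δσ_z = 3×1930/(2π×4.3²) × 0.61287 = 49.838 × 0.61287 = 30.54 kPa

Δσ_z ≈ 30.5 kPa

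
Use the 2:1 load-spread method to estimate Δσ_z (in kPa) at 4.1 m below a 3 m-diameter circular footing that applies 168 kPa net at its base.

By the 2:1 method the load spreads at 1 horizontal : 2 vertical, so at depth z the loaded area has grown by z in each plan dimension:
Δσ ≈ qD²/(D+z)² = 168×3²/(3+4.1)² = 29.994 kPa

Δσ_z ≈ 30 kPa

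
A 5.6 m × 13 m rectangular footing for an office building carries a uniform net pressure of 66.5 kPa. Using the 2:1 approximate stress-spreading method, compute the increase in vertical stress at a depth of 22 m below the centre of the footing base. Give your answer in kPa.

By the 2:1 method the load spreads at 1 horizontal : 2 vertical, so at depth z the loaded area has grown by z in each plan dimension:
Δσ = qBL/((B+z)(L+z)) = 66.5×5.6×13/((5.6+22)(13+22)) = 5.0116 kPa

Δσ_z ≈ 5.01 kPa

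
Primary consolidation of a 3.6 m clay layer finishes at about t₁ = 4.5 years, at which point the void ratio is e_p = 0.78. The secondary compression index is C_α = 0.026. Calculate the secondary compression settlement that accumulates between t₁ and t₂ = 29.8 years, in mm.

Secondary compression: S_s = C_α·H/(1+e_p)·log₁₀(t₂/t₁)
S_s = 0.026×3.6/(1+0.78)×log₁₀(29.8/4.5)
    = 0.05258 × 0.821 = 0.04317 m

S_s ≈ 43.2 mm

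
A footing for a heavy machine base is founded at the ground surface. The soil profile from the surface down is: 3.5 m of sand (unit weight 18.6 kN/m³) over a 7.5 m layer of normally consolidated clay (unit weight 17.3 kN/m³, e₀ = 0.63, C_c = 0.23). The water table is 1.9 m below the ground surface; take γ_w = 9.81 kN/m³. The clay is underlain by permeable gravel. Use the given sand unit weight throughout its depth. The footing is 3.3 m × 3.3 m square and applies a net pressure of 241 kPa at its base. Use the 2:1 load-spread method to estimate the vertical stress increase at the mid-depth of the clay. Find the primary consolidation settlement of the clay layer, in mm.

Mid-depth of clay below the ground surface: z = 3.5 + 7.5/2 = 7.25 m.
Total vertical stress at mid-clay: σ_v = 18.6×3.5 + 17.3×3.75 = 129.98 kPa.
Pore pressure: u = 9.81×(7.25 − 1.9) = 52.483 kPa.
Initial effective stress: σ'_0 = σ_v − u = 129.98 − 52.483 = 77.497 kPa.
Stress increase at mid-clay by the 2:1 spreading method:
Δσ = qBL/((B+z)(L+z)) = 241×3.3×3.3/((3.3+7.25)(3.3+7.25)) = 23.58 kPa
Final effective stress: σ'_f = σ'_0 + Δσ = 77.497 + 23.58 = 101.08 kPa.
Normally consolidated clay, so the full stress increment lies on the virgin compression line:
S_c = C_c·H/(1+e₀)·log₁₀(σ'_f/σ'_0) = 0.23×7.5/(1+0.63)×log₁₀(101.08/77.497)
    = 1.0583 × 0.11538 = 0.1221 m

S_c ≈ 122 mm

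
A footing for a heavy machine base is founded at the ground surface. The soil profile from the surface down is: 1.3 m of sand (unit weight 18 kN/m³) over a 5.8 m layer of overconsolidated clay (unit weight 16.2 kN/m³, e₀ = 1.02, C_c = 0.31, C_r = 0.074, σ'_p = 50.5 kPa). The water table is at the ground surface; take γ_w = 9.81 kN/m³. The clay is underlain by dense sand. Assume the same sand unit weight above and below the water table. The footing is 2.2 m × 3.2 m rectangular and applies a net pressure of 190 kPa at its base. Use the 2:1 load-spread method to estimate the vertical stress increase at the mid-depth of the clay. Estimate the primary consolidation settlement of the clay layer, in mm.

Mid-depth of clay below the ground surface: z = 1.3 + 5.8/2 = 4.2 m.
Total vertical stress at mid-clay: σ_v = 18×1.3 + 16.2×2.9 = 70.38 kPa.
Pore pressure: u = 9.81×(4.2 − 0) = 41.202 kPa.
Initial effective stress: σ'_0 = σ_v − u = 70.38 − 41.202 = 29.178 kPa.
Stress increase at mid-clay by the 2:1 spreading method:
Δσ = qBL/((B+z)(L+z)) = 190×2.2×3.2/((2.2+4.2)(3.2+4.2)) = 28.243 kPa
Final effective stress: σ'_f = 29.178 + 28.243 = 57.421 kPa.
σ'_f = 57.421 > σ'_p = 50.5 kPa, so the stress path crosses the preconsolidation pressure — recompression up to σ'_p, then virgin compression beyond:
S_c = H/(1+e₀)·[C_r·log₁₀(σ'_p/σ'_0) + C_c·log₁₀(σ'_f/σ'_p)]
    = 5.8/2.02 × [0.074×log₁₀(50.5/29.178) + 0.31×log₁₀(57.421/50.5)]
    = 2.8713 × [0.017629 + 0.017292] = 0.1003 m

S_c ≈ 100 mm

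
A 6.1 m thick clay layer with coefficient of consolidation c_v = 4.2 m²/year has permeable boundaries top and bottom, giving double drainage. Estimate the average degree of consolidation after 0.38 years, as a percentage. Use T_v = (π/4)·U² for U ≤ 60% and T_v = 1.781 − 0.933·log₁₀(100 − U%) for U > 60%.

Drainage path length: H_d = H/2 = 3.05 m (double drainage).
T_v = c_v·t/H_d² = 4.2×0.38/3.05² = 0.17157.
T_v = 0.17157 corresponds to the U ≤ 60% branch:
U = √(4T_v/π) = 0.4674

U ≈ 46.7 %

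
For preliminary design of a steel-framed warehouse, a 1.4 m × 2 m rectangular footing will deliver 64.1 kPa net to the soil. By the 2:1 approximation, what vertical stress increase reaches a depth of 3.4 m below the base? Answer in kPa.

By the 2:1 method the load spreads at 1 horizontal : 2 vertical, so at depth z the loaded area has grown by z in each plan dimension:
Δσ = qBL/((B+z)(L+z)) = 64.1×1.4×2/((1.4+3.4)(2+3.4)) = 6.9244 kPa

Δσ_z ≈ 6.92 kPa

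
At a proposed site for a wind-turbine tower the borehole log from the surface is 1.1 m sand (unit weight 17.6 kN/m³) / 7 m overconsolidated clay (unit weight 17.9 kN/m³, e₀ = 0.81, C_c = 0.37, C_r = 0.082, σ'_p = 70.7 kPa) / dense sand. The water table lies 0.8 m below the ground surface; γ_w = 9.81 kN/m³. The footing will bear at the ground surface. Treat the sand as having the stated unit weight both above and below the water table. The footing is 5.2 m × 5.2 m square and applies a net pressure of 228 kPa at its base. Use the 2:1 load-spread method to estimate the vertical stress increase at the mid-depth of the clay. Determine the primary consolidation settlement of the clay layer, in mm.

Mid-depth of clay below the ground surface: z = 1.1 + 7/2 = 4.6 m.
Total vertical stress at mid-clay: σ_v = 17.6×1.1 + 17.9×3.5 = 82.01 kPa.
Pore pressure: u = 9.81×(4.6 − 0.8) = 37.278 kPa.
Initial effective stress: σ'_0 = σ_v − u = 82.01 − 37.278 = 44.732 kPa.
Stress increase at mid-clay by the 2:1 spreading method:
Δσ = qBL/((B+z)(L+z)) = 228×5.2×5.2/((5.2+4.6)(5.2+4.6)) = 64.193 kPa
Final effective stress: σ'_f = 44.732 + 64.193 = 108.92 kPa.
σ'_f = 108.92 > σ'_p = 70.7 kPa, so the stress path crosses the preconsolidation pressure — recompression up to σ'_p, then virgin compression beyond:
S_c = H/(1+e₀)·[C_r·log₁₀(σ'_p/σ'_0) + C_c·log₁₀(σ'_f/σ'_p)]
    = 7/1.81 × [0.082×log₁₀(70.7/44.732) + 0.37×log₁₀(108.92/70.7)]
    = 3.8674 × [0.016302 + 0.069445] = 0.3316 m

S_c ≈ 332 mm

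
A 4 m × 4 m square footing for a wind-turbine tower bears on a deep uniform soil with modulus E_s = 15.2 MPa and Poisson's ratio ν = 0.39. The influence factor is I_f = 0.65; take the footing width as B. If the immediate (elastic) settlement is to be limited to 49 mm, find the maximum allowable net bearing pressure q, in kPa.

E_s = 15.2 MPa = 15200 kPa.
S_e = q·B·(1−ν²)/E_s · I_f  ⇒  q = S_e·E_s / (B·(1−ν²)·I_f).
q = 0.049 × 15200 / (4 × 0.8479 × 0.65) = 337.8 kPa

q ≈ 338 kPa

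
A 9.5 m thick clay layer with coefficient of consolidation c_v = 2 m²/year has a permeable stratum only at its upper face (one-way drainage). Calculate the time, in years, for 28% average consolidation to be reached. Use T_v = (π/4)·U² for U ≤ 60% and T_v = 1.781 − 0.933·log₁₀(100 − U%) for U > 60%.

t ≈ 2.78 years

Drainage path length: H_d = H = 9.5 m (single drainage).
U ≤ 60%: T_v = (π/4)·U² = (π/4)×0.28² = 0.061575.
t = T_v·H_d²/c_v = 0.061575×9.5²/2 = 2.779 years.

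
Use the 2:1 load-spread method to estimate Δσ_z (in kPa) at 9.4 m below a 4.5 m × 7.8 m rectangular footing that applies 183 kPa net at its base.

Δσ_z ≈ 26.9 kPa

By the 2:1 method the load spreads at 1 horizontal : 2 vertical, so at depth z the loaded area has grown by z in each plan dimension:
Δσ = qBL/((B+z)(L+z)) = 183×4.5×7.8/((4.5+9.4)(7.8+9.4)) = 26.867 kPa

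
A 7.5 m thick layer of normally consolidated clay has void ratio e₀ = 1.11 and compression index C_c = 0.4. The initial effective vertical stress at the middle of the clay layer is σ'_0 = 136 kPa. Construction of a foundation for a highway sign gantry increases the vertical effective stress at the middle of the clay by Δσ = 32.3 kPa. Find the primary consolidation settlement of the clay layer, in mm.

Final effective stress: σ'_f = σ'_0 + Δσ = 136 + 32.3 = 168.3 kPa.
Normally consolidated clay, so the full stress increment lies on the virgin compression line:
S_c = C_c·H/(1+e₀)·log₁₀(σ'_f/σ'_0) = 0.4×7.5/(1+1.11)×log₁₀(168.3/136)
    = 1.4218 × 0.092545 = 0.1316 m

S_c ≈ 132 mm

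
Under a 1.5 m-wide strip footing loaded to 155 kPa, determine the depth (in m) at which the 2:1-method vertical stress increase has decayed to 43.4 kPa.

2:1 spreading — at depth z the loaded area has grown by z in each plan dimension:
qB/(B+z) = Δσ_z ⇒ z = qB/Δσ_z − B = 155×1.5/43.4 − 1.5 = 3.857 m

z ≈ 3.86 m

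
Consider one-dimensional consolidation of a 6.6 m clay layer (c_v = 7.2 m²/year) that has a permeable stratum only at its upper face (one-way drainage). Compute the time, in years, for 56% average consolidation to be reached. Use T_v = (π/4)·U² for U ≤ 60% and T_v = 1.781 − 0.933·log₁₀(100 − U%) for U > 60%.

t ≈ 1.49 years

Drainage path length: H_d = H = 6.6 m (single drainage).
U ≤ 60%: T_v = (π/4)·U² = (π/4)×0.56² = 0.2463.
t = T_v·H_d²/c_v = 0.2463×6.6²/7.2 = 1.49 years.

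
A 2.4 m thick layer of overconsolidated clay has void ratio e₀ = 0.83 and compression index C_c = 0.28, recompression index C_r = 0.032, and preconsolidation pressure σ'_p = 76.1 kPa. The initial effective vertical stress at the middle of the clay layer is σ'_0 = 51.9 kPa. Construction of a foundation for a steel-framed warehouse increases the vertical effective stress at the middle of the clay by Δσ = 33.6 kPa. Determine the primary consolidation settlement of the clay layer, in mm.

S_c ≈ 25.6 mm

Final effective stress: σ'_f = 51.9 + 33.6 = 85.5 kPa.
σ'_f = 85.5 > σ'_p = 76.1 kPa, so the stress path crosses the preconsolidation pressure — recompression up to σ'_p, then virgin compression beyond:
S_c = H/(1+e₀)·[C_r·log₁₀(σ'_p/σ'_0) + C_c·log₁₀(σ'_f/σ'_p)]
    = 2.4/1.83 × [0.032×log₁₀(76.1/51.9) + 0.28×log₁₀(85.5/76.1)]
    = 1.3115 × [0.005319 + 0.014163] = 0.02555 m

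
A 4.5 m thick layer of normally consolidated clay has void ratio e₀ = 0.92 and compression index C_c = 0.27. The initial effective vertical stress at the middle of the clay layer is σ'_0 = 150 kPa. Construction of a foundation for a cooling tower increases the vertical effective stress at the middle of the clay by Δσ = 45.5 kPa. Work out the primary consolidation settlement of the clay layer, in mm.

Final effective stress: σ'_f = σ'_0 + Δσ = 150 + 45.5 = 195.5 kPa.
Normally consolidated clay, so the full stress increment lies on the virgin compression line:
S_c = C_c·H/(1+e₀)·log₁₀(σ'_f/σ'_0) = 0.27×4.5/(1+0.92)×log₁₀(195.5/150)
    = 0.63281 × 0.11506 = 0.07281 m

S_c ≈ 72.8 mm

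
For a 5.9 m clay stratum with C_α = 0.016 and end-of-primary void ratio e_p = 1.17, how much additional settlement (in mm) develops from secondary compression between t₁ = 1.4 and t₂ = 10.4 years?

S_s ≈ 37.9 mm

Secondary compression: S_s = C_α·H/(1+e_p)·log₁₀(t₂/t₁)
S_s = 0.016×5.9/(1+1.17)×log₁₀(10.4/1.4)
    = 0.0435 × 0.8709 = 0.03789 m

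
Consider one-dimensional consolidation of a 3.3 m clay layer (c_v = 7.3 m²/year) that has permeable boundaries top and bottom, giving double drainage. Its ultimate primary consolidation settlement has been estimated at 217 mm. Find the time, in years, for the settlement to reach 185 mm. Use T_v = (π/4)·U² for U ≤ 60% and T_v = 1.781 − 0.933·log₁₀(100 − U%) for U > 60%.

Drainage path length: H_d = H/2 = 1.65 m (double drainage).
U = S(t)/S_ult = 185/217 = 0.8525.
U > 60%: T_v = 1.781 − 0.933·log₁₀(100 − 85.253) = 0.69061.
t = T_v·H_d²/c_v = 0.69061×1.65²/7.3 = 0.2576 years.

t ≈ 0.258 years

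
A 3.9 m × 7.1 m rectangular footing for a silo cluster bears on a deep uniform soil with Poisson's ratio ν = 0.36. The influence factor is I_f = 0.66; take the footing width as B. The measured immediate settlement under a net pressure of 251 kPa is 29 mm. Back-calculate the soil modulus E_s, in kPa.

S_e = q·B·(1−ν²)/E_s · I_f  ⇒  E_s = q·B·(1−ν²)·I_f / S_e.
E_s = 251 × 3.9 × 0.8704 × 0.66 / 0.029 = 19390 kPa

E_s ≈ 19400 kPa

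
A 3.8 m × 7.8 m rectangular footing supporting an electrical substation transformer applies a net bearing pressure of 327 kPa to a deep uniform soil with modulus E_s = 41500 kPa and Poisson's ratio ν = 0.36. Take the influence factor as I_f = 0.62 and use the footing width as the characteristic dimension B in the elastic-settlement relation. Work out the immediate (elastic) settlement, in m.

S_e ≈ 0.0162 m

Immediate (elastic) settlement: S_e = q·B·(1−ν²)/E_s · I_f.
S_e = 327 × 3.8 × (1 − 0.36²) / 41500 × 0.62
    = 327 × 3.8 × 0.8704 / 41500 × 0.62
    = 0.01616 m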